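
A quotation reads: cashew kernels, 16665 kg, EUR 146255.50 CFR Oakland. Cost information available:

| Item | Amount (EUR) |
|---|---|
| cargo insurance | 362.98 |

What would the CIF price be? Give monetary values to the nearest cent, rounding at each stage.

CIF price: EUR 146618.48

From CFR to CIF, the seller additionally bears: insurance.
CIF price = 146255.50 + 362.98 = 146618.48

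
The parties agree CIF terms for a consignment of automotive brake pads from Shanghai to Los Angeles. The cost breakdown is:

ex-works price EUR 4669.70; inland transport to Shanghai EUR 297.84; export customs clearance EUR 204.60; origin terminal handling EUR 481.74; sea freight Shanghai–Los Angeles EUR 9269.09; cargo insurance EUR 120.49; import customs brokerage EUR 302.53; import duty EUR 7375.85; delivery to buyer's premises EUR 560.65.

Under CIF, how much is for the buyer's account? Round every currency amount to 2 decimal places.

Buyer's account: EUR 8239.03

CIF: the seller pays costs through ocean freight and marine insurance to the destination port.
Seller's account: goods 4669.70 + inland to port 297.84 + export clearance 204.60 + origin terminal 481.74 + freight 9269.09 + insurance 120.49 = 15043.46
Buyer's account: brokerage 302.53 + duty 7375.85 + delivery 560.65 = 8239.03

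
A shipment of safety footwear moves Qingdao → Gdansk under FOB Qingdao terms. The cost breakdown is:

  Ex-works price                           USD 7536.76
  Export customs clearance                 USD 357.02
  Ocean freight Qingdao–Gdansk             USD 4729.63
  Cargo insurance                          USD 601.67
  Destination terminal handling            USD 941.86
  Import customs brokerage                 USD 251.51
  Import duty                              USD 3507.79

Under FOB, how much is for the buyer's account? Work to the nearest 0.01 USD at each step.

FOB: the seller bears costs until goods are on board at the origin port; the buyer bears freight, insurance and all costs thereafter.
Seller's account: goods 7536.76 + export clearance 357.02 = 7893.78
Buyer's account: freight 4729.63 + insurance 601.67 + destination terminal 941.86 + brokerage 251.51 + duty 3507.79 = 10032.46

Buyer's account: USD 10032.46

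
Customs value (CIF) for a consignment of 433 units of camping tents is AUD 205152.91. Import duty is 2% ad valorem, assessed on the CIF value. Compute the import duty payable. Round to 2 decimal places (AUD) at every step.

Import duty = 205152.91 × 2% = 4103.06

Import duty: AUD 4103.06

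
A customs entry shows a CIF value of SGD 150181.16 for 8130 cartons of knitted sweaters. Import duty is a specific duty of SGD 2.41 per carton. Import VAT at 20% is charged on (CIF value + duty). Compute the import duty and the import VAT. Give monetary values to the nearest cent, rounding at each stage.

Import duty = 8130 × 2.41 = 19593.30
VAT base = CIF + duty = 150181.16 + 19593.30 = 169774.46
Import VAT = 169774.46 × 20% = 33954.89

Import duty: SGD 19593.30; import VAT: SGD 33954.89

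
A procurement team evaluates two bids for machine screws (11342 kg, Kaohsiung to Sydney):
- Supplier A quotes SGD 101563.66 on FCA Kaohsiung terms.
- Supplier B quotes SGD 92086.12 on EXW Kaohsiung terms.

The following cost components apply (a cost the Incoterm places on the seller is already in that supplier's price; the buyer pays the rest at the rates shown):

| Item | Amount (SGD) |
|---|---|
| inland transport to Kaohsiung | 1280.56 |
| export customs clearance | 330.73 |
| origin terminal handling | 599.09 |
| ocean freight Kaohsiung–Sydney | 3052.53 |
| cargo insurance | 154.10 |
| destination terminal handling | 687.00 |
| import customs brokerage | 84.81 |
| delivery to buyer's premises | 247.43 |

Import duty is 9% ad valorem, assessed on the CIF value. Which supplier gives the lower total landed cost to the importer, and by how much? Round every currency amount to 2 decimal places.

Supplier B is cheaper by SGD 8574.21

Supplier A (FCA):
CIF value = FCA price + origin terminal + freight + insurance = 101563.66 + 599.09 + 3052.53 + 154.10 = 105369.38
Import duty = 105369.38 × 9% = 9483.24
Buyer bears (A): 599.09 + 3052.53 + 154.10 + 687.00 + 84.81 + 247.43 = 4824.96
Landed cost (A) = invoice 101563.66 + 4824.96 + duty 9483.24 = 115871.86
Supplier B (EXW):
CIF value = EXW price + inland to port + export clearance + origin terminal + freight + insurance = 92086.12 + 1280.56 + 330.73 + 599.09 + 3052.53 + 154.10 = 97503.13
Import duty = 97503.13 × 9% = 8775.28
Buyer bears (B): 1280.56 + 330.73 + 599.09 + 3052.53 + 154.10 + 687.00 + 84.81 + 247.43 = 6436.25
Landed cost (B) = invoice 92086.12 + 6436.25 + duty 8775.28 = 107297.65
Difference = |115871.86 − 107297.65| = 8574.21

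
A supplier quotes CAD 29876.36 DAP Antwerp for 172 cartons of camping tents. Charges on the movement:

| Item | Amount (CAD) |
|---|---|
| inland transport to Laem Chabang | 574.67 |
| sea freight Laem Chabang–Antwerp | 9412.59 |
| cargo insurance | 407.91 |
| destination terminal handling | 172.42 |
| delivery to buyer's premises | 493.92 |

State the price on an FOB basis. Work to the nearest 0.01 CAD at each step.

FOB price: CAD 19389.52

Not relevant to the conversion: inland to port — on the seller under both DAP and FOB; already in the DAP price and stays in the FOB price.
From DAP to FOB, the seller no longer bears: freight, insurance, destination terminal, delivery.
FOB price = 29876.36 − 9412.59 − 407.91 − 172.42 − 493.92 = 19389.52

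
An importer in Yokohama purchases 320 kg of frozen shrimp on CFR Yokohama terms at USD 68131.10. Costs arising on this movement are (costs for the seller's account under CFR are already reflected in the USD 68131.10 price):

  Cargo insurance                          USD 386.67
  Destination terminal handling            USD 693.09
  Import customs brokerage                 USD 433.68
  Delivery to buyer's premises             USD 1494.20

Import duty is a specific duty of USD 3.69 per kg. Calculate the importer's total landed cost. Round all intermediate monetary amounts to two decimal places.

CFR: the seller pays costs through ocean freight to the destination port, but not insurance.
CIF value = CFR price + insurance = 68131.10 + 386.67 = 68517.77
Import duty = 320 × 3.69 = 1180.80
Buyer bears: insurance 386.67 + destination terminal 693.09 + brokerage 433.68 + delivery 1494.20 + duty 1180.80 = 4188.44
Landed cost = invoice 68131.10 + 4188.44 = 72319.54

Total landed cost: USD 72319.54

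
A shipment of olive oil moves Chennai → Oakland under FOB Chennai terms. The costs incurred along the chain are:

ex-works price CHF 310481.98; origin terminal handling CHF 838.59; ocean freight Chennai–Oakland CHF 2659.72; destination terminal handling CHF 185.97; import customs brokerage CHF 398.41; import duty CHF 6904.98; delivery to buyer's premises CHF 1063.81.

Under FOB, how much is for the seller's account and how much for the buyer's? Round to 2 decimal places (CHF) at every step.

FOB: the seller bears costs until goods are on board at the origin port; the buyer bears freight, insurance and all costs thereafter.
Seller's account: goods 310481.98 + origin terminal 838.59 = 311320.57
Buyer's account: freight 2659.72 + destination terminal 185.97 + brokerage 398.41 + duty 6904.98 + delivery 1063.81 = 11212.89

Seller: CHF 311320.57; buyer: CHF 11212.89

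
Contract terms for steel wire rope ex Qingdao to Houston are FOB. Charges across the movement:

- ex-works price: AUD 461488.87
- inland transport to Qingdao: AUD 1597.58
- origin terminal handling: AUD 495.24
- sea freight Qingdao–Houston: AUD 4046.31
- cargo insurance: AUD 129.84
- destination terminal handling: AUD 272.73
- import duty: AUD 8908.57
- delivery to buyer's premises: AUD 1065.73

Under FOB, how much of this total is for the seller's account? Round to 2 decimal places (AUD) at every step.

FOB: the seller bears costs until goods are on board at the origin port; the buyer bears freight, insurance and all costs thereafter.
Seller's account: goods 461488.87 + inland to port 1597.58 + origin terminal 495.24 = 463581.69
Buyer's account: freight 4046.31 + insurance 129.84 + destination terminal 272.73 + duty 8908.57 + delivery 1065.73 = 14423.18

Seller's account: AUD 463581.69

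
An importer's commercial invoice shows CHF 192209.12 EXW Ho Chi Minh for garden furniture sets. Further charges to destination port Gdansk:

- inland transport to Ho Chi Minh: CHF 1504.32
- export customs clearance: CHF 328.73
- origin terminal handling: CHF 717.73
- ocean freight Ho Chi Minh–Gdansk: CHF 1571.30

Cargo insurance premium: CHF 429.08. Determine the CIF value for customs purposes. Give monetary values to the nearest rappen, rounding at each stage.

CIF = EXW price + pre-shipment costs + freight + insurance
CIF = 192209.12 + 1504.32 + 328.73 + 717.73 + 1571.30 + 429.08 = 196760.28

CIF value: CHF 196760.28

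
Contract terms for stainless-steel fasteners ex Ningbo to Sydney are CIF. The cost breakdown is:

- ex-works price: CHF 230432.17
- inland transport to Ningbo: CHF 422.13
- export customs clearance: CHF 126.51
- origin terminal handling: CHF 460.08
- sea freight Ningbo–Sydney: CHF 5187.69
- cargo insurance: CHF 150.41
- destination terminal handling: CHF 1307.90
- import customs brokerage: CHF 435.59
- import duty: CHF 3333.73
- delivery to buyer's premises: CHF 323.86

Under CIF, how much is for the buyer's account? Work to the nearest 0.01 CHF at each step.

Buyer's account: CHF 5401.08

CIF: the seller pays costs through ocean freight and marine insurance to the destination port.
Seller's account: goods 230432.17 + inland to port 422.13 + export clearance 126.51 + origin terminal 460.08 + freight 5187.69 + insurance 150.41 = 236778.99
Buyer's account: destination terminal 1307.90 + brokerage 435.59 + duty 3333.73 + delivery 323.86 = 5401.08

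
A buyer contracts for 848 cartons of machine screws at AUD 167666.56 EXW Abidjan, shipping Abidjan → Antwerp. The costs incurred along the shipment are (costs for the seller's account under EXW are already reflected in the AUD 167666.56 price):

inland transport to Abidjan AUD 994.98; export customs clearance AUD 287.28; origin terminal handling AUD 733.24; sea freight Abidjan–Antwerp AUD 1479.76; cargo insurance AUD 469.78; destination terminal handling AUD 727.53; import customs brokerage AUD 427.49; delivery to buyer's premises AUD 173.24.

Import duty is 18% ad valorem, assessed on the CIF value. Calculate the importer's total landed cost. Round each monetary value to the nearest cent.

EXW: the seller makes goods available at their premises; the buyer bears all onward costs.
CIF value = EXW price + inland to port + export clearance + origin terminal + freight + insurance = 167666.56 + 994.98 + 287.28 + 733.24 + 1479.76 + 469.78 = 171631.60
Import duty = 171631.60 × 18% = 30893.69
Buyer bears: inland to port 994.98 + export clearance 287.28 + origin terminal 733.24 + freight 1479.76 + insurance 469.78 + destination terminal 727.53 + brokerage 427.49 + delivery 173.24 + duty 30893.69 = 36186.99
Landed cost = invoice 167666.56 + 36186.99 = 203853.55

Total landed cost: AUD 203853.55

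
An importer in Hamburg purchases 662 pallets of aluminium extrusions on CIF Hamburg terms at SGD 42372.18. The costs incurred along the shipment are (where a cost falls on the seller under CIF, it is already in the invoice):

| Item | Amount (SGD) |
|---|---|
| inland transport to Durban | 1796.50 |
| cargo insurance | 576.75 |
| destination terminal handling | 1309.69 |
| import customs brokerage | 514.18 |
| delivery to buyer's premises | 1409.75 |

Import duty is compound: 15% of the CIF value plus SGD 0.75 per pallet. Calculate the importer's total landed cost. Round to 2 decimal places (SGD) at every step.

Total landed cost: SGD 52458.13

CIF: the seller pays costs through ocean freight and marine insurance to the destination port.
Already in the invoice (seller's account under CIF): inland to port, insurance — exclude.
The CIF price already equals the CIF value: 42372.18
Ad valorem component: 42372.18 × 15% = 6355.83
Specific component: 662 × 0.75 = 496.50
Import duty = 6355.83 + 496.50 = 6852.33
Buyer bears: destination terminal 1309.69 + brokerage 514.18 + delivery 1409.75 + duty 6852.33 = 10085.95
Landed cost = invoice 42372.18 + 10085.95 = 52458.13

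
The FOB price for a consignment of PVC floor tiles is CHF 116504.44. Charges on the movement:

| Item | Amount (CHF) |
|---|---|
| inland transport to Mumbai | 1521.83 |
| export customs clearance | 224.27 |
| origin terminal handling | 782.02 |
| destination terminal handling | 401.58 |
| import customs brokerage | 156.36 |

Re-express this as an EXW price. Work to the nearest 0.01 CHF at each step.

EXW price: CHF 113976.32

Not relevant to the conversion: destination terminal, brokerage — on the buyer under both terms; not part of either seller's price.
From FOB to EXW, the seller no longer bears: inland to port, export clearance, origin terminal.
EXW price = 116504.44 − 1521.83 − 224.27 − 782.02 = 113976.32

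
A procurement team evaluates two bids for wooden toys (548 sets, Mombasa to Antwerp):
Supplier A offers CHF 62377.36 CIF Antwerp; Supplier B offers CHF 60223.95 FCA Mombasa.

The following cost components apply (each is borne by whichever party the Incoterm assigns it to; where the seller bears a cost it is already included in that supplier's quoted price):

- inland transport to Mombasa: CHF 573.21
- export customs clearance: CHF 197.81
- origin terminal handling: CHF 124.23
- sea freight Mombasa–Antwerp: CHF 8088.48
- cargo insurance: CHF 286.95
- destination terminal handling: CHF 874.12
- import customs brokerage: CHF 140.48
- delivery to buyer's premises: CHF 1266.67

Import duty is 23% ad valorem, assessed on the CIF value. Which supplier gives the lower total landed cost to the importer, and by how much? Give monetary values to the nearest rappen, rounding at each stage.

Supplier A is cheaper by CHF 7805.89

Supplier A (CIF):
The CIF price already equals the CIF value: 62377.36
Import duty = 62377.36 × 23% = 14346.79
Buyer bears (A): 874.12 + 140.48 + 1266.67 = 2281.27
Landed cost (A) = invoice 62377.36 + 2281.27 + duty 14346.79 = 79005.42
Supplier B (FCA):
CIF value = FCA price + origin terminal + freight + insurance = 60223.95 + 124.23 + 8088.48 + 286.95 = 68723.61
Import duty = 68723.61 × 23% = 15806.43
Buyer bears (B): 124.23 + 8088.48 + 286.95 + 874.12 + 140.48 + 1266.67 = 10780.93
Landed cost (B) = invoice 60223.95 + 10780.93 + duty 15806.43 = 86811.31
Difference = |79005.42 − 86811.31| = 7805.89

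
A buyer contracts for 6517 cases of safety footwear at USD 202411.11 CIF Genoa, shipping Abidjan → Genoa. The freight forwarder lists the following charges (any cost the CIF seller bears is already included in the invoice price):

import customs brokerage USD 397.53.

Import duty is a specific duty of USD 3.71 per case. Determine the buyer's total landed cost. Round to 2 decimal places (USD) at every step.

Total landed cost: USD 226986.71

CIF: the seller pays costs through ocean freight and marine insurance to the destination port.
The CIF price already equals the CIF value: 202411.11
Import duty = 6517 × 3.71 = 24178.07
Buyer bears: brokerage 397.53 + duty 24178.07 = 24575.60
Landed cost = invoice 202411.11 + 24575.60 = 226986.71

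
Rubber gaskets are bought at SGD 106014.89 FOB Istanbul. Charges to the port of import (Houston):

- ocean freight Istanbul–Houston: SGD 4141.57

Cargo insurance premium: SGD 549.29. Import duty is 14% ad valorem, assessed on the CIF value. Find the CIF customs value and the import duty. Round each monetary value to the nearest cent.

CIF = FOB price + freight + insurance
CIF = 106014.89 + 4141.57 + 549.29 = 110705.75
Import duty = 110705.75 × 14% = 15498.81

CIF value: SGD 110705.75; import duty: SGD 15498.81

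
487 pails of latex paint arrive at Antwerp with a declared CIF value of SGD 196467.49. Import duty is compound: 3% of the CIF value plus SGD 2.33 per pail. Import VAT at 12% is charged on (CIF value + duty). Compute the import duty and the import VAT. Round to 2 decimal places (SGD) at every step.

Import duty: SGD 7028.73; import VAT: SGD 24419.55

Ad valorem component: 196467.49 × 3% = 5894.02
Specific component: 487 × 2.33 = 1134.71
Import duty = 5894.02 + 1134.71 = 7028.73
VAT base = CIF + duty = 196467.49 + 7028.73 = 203496.22
Import VAT = 203496.22 × 12% = 24419.55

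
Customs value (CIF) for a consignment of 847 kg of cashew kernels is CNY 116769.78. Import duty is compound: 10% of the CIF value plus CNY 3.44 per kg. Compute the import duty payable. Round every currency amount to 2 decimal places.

Import duty: CNY 14590.66

Ad valorem component: 116769.78 × 10% = 11676.98
Specific component: 847 × 3.44 = 2913.68
Import duty = 11676.98 + 2913.68 = 14590.66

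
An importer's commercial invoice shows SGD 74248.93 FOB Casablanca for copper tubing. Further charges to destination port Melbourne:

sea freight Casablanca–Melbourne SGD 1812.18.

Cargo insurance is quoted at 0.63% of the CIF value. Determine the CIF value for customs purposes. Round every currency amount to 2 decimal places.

CIF value: SGD 76543.33

Let C be the CIF value. C = FOB price + freight + 0.63% × C
C − 0.63% × C = 74248.93 + 1812.18
0.9937 × C = 76061.11
C = 76061.11 / 0.9937 = 76543.33
Insurance premium = 0.63% × 76543.33 = 482.22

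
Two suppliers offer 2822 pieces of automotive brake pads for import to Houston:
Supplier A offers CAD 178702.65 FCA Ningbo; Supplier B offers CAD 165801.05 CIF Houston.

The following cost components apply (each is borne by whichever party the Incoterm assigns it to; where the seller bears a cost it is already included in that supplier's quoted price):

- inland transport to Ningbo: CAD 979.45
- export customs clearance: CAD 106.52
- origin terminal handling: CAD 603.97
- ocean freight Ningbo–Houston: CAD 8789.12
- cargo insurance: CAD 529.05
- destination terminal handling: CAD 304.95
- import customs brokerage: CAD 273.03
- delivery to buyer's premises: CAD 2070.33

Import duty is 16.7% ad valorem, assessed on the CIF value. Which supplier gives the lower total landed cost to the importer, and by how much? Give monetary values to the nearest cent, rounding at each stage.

Supplier B is cheaper by CAD 26635.30

Supplier A (FCA):
CIF value = FCA price + origin terminal + freight + insurance = 178702.65 + 603.97 + 8789.12 + 529.05 = 188624.79
Import duty = 188624.79 × 16.7% = 31500.34
Buyer bears (A): 603.97 + 8789.12 + 529.05 + 304.95 + 273.03 + 2070.33 = 12570.45
Landed cost (A) = invoice 178702.65 + 12570.45 + duty 31500.34 = 222773.44
Supplier B (CIF):
The CIF price already equals the CIF value: 165801.05
Import duty = 165801.05 × 16.7% = 27688.78
Buyer bears (B): 304.95 + 273.03 + 2070.33 = 2648.31
Landed cost (B) = invoice 165801.05 + 2648.31 + duty 27688.78 = 196138.14
Difference = |222773.44 − 196138.14| = 26635.30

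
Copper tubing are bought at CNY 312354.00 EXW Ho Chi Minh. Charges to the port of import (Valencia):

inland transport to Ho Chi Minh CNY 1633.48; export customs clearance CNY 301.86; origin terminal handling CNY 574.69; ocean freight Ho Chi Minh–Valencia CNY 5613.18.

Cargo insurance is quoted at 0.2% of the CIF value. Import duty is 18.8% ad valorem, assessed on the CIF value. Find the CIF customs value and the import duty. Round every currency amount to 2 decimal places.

CIF value: CNY 321119.45; import duty: CNY 60370.46

Let C be the CIF value. C = EXW price + pre-shipment costs + freight + 0.2% × C
C − 0.2% × C = 312354.00 + 1633.48 + 301.86 + 574.69 + 5613.18
0.998 × C = 320477.21
C = 320477.21 / 0.998 = 321119.45
Insurance premium = 0.2% × 321119.45 = 642.24
Import duty = 321119.45 × 18.8% = 60370.46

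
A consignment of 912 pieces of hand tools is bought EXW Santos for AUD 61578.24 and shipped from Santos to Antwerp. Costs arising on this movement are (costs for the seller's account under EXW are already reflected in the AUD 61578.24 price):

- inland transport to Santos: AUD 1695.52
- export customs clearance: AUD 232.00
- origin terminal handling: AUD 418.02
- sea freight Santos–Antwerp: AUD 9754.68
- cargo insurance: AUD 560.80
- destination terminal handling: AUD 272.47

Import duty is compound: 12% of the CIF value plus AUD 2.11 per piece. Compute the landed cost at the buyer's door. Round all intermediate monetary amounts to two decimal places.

Total landed cost: AUD 85344.76

EXW: the seller makes goods available at their premises; the buyer bears all onward costs.
CIF value = EXW price + inland to port + export clearance + origin terminal + freight + insurance = 61578.24 + 1695.52 + 232.00 + 418.02 + 9754.68 + 560.80 = 74239.26
Ad valorem component: 74239.26 × 12% = 8908.71
Specific component: 912 × 2.11 = 1924.32
Import duty = 8908.71 + 1924.32 = 10833.03
Buyer bears: inland to port 1695.52 + export clearance 232.00 + origin terminal 418.02 + freight 9754.68 + insurance 560.80 + destination terminal 272.47 + duty 10833.03 = 23766.52
Landed cost = invoice 61578.24 + 23766.52 = 85344.76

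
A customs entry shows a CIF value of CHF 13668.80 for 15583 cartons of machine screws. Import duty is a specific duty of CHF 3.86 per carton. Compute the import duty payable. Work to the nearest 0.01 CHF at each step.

Import duty: CHF 60150.38

Import duty = 15583 × 3.86 = 60150.38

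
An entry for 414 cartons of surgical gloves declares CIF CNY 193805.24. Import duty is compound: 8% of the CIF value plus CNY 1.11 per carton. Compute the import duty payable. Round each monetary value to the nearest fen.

Ad valorem component: 193805.24 × 8% = 15504.42
Specific component: 414 × 1.11 = 459.54
Import duty = 15504.42 + 459.54 = 15963.96

Import duty: CNY 15963.96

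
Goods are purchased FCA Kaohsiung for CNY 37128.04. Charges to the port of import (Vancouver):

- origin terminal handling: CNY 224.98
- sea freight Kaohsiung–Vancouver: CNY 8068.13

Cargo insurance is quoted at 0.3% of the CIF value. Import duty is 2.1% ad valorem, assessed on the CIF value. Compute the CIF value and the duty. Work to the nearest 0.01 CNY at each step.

Let C be the CIF value. C = FCA price + pre-shipment costs + freight + 0.3% × C
C − 0.3% × C = 37128.04 + 224.98 + 8068.13
0.997 × C = 45421.15
C = 45421.15 / 0.997 = 45557.82
Insurance premium = 0.3% × 45557.82 = 136.67
Import duty = 45557.82 × 2.1% = 956.71

CIF value: CNY 45557.82; import duty: CNY 956.71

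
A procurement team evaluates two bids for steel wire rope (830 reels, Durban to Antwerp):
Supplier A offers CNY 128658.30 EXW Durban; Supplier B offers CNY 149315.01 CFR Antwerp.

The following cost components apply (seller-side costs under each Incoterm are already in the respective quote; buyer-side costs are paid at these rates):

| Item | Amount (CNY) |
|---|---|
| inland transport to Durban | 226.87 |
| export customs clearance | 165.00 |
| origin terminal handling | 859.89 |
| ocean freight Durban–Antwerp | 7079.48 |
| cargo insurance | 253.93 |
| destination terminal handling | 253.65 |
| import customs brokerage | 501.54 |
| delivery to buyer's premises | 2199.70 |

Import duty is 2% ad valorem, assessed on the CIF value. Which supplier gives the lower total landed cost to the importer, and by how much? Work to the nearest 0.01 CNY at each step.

Supplier A (EXW):
CIF value = EXW price + inland to port + export clearance + origin terminal + freight + insurance = 128658.30 + 226.87 + 165.00 + 859.89 + 7079.48 + 253.93 = 137243.47
Import duty = 137243.47 × 2% = 2744.87
Buyer bears (A): 226.87 + 165.00 + 859.89 + 7079.48 + 253.93 + 253.65 + 501.54 + 2199.70 = 11540.06
Landed cost (A) = invoice 128658.30 + 11540.06 + duty 2744.87 = 142943.23
Supplier B (CFR):
CIF value = CFR price + insurance = 149315.01 + 253.93 = 149568.94
Import duty = 149568.94 × 2% = 2991.38
Buyer bears (B): 253.93 + 253.65 + 501.54 + 2199.70 = 3208.82
Landed cost (B) = invoice 149315.01 + 3208.82 + duty 2991.38 = 155515.21
Difference = |142943.23 − 155515.21| = 12571.98

Supplier A is cheaper by CNY 12571.98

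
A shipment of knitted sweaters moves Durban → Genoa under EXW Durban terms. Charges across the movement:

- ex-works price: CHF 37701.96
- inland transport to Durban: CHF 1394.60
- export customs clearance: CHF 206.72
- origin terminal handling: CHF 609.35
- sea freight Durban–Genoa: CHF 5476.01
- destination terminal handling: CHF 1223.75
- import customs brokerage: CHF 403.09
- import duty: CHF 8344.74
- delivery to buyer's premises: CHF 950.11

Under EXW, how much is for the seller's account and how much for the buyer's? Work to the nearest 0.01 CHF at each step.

EXW: the seller makes goods available at their premises; the buyer bears all onward costs.
Seller's account: goods 37701.96 = 37701.96
Buyer's account: inland to port 1394.60 + export clearance 206.72 + origin terminal 609.35 + freight 5476.01 + destination terminal 1223.75 + brokerage 403.09 + duty 8344.74 + delivery 950.11 = 18608.37

Seller: CHF 37701.96; buyer: CHF 18608.37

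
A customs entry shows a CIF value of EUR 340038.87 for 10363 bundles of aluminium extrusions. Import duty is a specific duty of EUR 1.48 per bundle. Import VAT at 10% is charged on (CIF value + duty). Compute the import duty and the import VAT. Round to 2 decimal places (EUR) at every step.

Import duty = 10363 × 1.48 = 15337.24
VAT base = CIF + duty = 340038.87 + 15337.24 = 355376.11
Import VAT = 355376.11 × 10% = 35537.61

Import duty: EUR 15337.24; import VAT: EUR 35537.61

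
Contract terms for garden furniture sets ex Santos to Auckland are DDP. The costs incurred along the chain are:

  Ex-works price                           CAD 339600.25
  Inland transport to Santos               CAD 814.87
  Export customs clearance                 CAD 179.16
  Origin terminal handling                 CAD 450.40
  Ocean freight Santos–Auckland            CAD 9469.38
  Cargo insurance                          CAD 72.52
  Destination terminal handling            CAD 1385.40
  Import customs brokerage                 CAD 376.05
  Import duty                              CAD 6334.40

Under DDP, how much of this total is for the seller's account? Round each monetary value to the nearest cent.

DDP: the seller bears all costs including import duty.
Seller's account: goods 339600.25 + inland to port 814.87 + export clearance 179.16 + origin terminal 450.40 + freight 9469.38 + insurance 72.52 + destination terminal 1385.40 + brokerage 376.05 + duty 6334.40 = 358682.43
Buyer's account: 0.00

Seller's account: CAD 358682.43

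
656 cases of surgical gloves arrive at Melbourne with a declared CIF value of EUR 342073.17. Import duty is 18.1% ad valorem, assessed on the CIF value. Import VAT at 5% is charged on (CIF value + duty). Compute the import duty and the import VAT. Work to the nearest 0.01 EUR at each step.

Import duty = 342073.17 × 18.1% = 61915.24
VAT base = CIF + duty = 342073.17 + 61915.24 = 403988.41
Import VAT = 403988.41 × 5% = 20199.42

Import duty: EUR 61915.24; import VAT: EUR 20199.42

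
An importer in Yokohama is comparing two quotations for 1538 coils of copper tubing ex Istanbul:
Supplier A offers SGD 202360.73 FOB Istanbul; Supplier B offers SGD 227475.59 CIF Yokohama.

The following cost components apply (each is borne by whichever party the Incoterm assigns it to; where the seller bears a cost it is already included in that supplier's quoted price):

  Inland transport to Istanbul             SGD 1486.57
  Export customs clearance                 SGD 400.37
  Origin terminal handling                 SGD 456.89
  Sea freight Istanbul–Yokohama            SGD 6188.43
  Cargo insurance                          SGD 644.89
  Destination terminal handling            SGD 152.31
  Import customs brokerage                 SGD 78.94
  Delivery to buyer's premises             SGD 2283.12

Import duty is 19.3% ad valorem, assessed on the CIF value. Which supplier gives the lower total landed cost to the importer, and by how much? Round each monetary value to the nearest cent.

Supplier A (FOB):
CIF value = FOB price + freight + insurance = 202360.73 + 6188.43 + 644.89 = 209194.05
Import duty = 209194.05 × 19.3% = 40374.45
Buyer bears (A): 6188.43 + 644.89 + 152.31 + 78.94 + 2283.12 = 9347.69
Landed cost (A) = invoice 202360.73 + 9347.69 + duty 40374.45 = 252082.87
Supplier B (CIF):
The CIF price already equals the CIF value: 227475.59
Import duty = 227475.59 × 19.3% = 43902.79
Buyer bears (B): 152.31 + 78.94 + 2283.12 = 2514.37
Landed cost (B) = invoice 227475.59 + 2514.37 + duty 43902.79 = 273892.75
Difference = |252082.87 − 273892.75| = 21809.88

Supplier A is cheaper by SGD 21809.88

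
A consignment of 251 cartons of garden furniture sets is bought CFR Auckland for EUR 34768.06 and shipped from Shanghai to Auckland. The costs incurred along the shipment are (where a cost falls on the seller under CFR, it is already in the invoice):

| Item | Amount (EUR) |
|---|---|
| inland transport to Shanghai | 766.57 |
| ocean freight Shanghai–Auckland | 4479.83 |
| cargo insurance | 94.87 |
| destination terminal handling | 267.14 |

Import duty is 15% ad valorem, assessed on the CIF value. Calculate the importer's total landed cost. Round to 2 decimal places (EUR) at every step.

CFR: the seller pays costs through ocean freight to the destination port, but not insurance.
Already in the invoice (seller's account under CFR): inland to port, freight — exclude.
CIF value = CFR price + insurance = 34768.06 + 94.87 = 34862.93
Import duty = 34862.93 × 15% = 5229.44
Buyer bears: insurance 94.87 + destination terminal 267.14 + duty 5229.44 = 5591.45
Landed cost = invoice 34768.06 + 5591.45 = 40359.51

Total landed cost: EUR 40359.51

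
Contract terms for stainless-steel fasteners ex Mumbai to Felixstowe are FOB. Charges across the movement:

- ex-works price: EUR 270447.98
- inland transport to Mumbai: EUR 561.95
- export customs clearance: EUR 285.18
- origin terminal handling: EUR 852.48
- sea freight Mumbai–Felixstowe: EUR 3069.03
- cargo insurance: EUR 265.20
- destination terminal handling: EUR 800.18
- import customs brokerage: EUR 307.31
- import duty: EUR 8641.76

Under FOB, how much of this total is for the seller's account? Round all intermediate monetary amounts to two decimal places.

FOB: the seller bears costs until goods are on board at the origin port; the buyer bears freight, insurance and all costs thereafter.
Seller's account: goods 270447.98 + inland to port 561.95 + export clearance 285.18 + origin terminal 852.48 = 272147.59
Buyer's account: freight 3069.03 + insurance 265.20 + destination terminal 800.18 + brokerage 307.31 + duty 8641.76 = 13083.48

Seller's account: EUR 272147.59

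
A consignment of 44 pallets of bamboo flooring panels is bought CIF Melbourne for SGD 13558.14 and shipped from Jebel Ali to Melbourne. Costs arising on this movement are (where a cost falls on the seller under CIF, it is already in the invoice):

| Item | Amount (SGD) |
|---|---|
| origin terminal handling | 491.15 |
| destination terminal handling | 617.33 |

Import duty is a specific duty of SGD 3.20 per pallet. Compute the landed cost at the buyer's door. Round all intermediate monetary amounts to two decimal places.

CIF: the seller pays costs through ocean freight and marine insurance to the destination port.
Already in the invoice (seller's account under CIF): origin terminal — exclude.
The CIF price already equals the CIF value: 13558.14
Import duty = 44 × 3.20 = 140.80
Buyer bears: destination terminal 617.33 + duty 140.80 = 758.13
Landed cost = invoice 13558.14 + 758.13 = 14316.27

Total landed cost: SGD 14316.27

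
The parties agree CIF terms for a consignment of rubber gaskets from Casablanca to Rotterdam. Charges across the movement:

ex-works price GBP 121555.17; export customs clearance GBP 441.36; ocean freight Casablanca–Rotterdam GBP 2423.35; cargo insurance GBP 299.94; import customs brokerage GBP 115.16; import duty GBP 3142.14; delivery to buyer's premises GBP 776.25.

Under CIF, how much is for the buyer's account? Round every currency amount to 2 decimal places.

Buyer's account: GBP 4033.55

CIF: the seller pays costs through ocean freight and marine insurance to the destination port.
Seller's account: goods 121555.17 + export clearance 441.36 + freight 2423.35 + insurance 299.94 = 124719.82
Buyer's account: brokerage 115.16 + duty 3142.14 + delivery 776.25 = 4033.55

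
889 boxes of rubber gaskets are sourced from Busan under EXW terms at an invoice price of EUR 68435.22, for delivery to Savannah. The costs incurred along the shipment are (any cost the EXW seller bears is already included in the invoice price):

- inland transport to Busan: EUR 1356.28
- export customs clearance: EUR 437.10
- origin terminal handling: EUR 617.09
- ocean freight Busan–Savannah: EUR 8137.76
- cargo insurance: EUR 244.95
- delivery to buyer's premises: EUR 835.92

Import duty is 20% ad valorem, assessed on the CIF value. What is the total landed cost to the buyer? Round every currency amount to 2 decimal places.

Total landed cost: EUR 95910.00

EXW: the seller makes goods available at their premises; the buyer bears all onward costs.
CIF value = EXW price + inland to port + export clearance + origin terminal + freight + insurance = 68435.22 + 1356.28 + 437.10 + 617.09 + 8137.76 + 244.95 = 79228.40
Import duty = 79228.40 × 20% = 15845.68
Buyer bears: inland to port 1356.28 + export clearance 437.10 + origin terminal 617.09 + freight 8137.76 + insurance 244.95 + delivery 835.92 + duty 15845.68 = 27474.78
Landed cost = invoice 68435.22 + 27474.78 = 95910.00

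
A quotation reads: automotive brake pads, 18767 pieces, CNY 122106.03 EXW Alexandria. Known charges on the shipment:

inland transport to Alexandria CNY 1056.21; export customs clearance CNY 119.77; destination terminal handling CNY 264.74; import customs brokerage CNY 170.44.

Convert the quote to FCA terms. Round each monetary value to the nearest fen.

Not relevant to the conversion: brokerage, destination terminal — on the buyer under both terms; not part of either seller's price.
From EXW to FCA, the seller additionally bears: inland to port, export clearance.
FCA price = 122106.03 + 1056.21 + 119.77 = 123282.01

FCA price: CNY 123282.01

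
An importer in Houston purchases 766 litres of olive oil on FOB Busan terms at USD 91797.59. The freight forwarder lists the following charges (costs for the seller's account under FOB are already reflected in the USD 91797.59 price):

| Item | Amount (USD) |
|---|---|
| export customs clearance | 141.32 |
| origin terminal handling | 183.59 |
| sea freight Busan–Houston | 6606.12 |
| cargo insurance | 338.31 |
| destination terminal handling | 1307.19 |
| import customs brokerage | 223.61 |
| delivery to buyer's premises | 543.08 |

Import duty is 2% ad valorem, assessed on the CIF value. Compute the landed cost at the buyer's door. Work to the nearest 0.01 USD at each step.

FOB: the seller bears costs until goods are on board at the origin port; the buyer bears freight, insurance and all costs thereafter.
Already in the invoice (seller's account under FOB): export clearance, origin terminal — exclude.
CIF value = FOB price + freight + insurance = 91797.59 + 6606.12 + 338.31 = 98742.02
Import duty = 98742.02 × 2% = 1974.84
Buyer bears: freight 6606.12 + insurance 338.31 + destination terminal 1307.19 + brokerage 223.61 + delivery 543.08 + duty 1974.84 = 10993.15
Landed cost = invoice 91797.59 + 10993.15 = 102790.74

Total landed cost: USD 102790.74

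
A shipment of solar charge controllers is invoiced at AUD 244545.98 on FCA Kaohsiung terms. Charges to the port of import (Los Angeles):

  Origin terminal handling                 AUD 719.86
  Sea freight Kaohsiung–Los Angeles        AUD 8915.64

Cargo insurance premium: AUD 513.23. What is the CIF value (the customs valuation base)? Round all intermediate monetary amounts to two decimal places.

CIF value: AUD 254694.71

CIF = FCA price + pre-shipment costs + freight + insurance
CIF = 244545.98 + 719.86 + 8915.64 + 513.23 = 254694.71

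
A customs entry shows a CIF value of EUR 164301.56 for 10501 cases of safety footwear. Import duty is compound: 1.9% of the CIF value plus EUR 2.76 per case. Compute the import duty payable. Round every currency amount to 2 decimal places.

Import duty: EUR 32104.49

Ad valorem component: 164301.56 × 1.9% = 3121.73
Specific component: 10501 × 2.76 = 28982.76
Import duty = 3121.73 + 28982.76 = 32104.49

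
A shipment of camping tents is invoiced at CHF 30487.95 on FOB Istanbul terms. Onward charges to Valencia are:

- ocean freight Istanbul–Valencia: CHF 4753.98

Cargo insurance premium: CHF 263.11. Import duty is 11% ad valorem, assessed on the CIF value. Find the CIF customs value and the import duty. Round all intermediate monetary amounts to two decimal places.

CIF value: CHF 35505.04; import duty: CHF 3905.55

CIF = FOB price + freight + insurance
CIF = 30487.95 + 4753.98 + 263.11 = 35505.04
Import duty = 35505.04 × 11% = 3905.55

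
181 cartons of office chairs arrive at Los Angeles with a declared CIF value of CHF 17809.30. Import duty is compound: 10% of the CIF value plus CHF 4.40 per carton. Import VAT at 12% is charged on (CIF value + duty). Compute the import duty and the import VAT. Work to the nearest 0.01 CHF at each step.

Import duty: CHF 2577.33; import VAT: CHF 2446.40

Ad valorem component: 17809.30 × 10% = 1780.93
Specific component: 181 × 4.40 = 796.40
Import duty = 1780.93 + 796.40 = 2577.33
VAT base = CIF + duty = 17809.30 + 2577.33 = 20386.63
Import VAT = 20386.63 × 12% = 2446.40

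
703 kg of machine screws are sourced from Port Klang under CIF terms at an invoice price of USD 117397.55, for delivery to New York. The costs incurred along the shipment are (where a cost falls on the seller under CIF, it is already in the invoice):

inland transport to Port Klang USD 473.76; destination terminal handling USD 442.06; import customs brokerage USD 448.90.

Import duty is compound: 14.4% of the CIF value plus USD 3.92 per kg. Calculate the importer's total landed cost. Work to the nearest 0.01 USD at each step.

CIF: the seller pays costs through ocean freight and marine insurance to the destination port.
Already in the invoice (seller's account under CIF): inland to port — exclude.
The CIF price already equals the CIF value: 117397.55
Ad valorem component: 117397.55 × 14.4% = 16905.25
Specific component: 703 × 3.92 = 2755.76
Import duty = 16905.25 + 2755.76 = 19661.01
Buyer bears: destination terminal 442.06 + brokerage 448.90 + duty 19661.01 = 20551.97
Landed cost = invoice 117397.55 + 20551.97 = 137949.52

Total landed cost: USD 137949.52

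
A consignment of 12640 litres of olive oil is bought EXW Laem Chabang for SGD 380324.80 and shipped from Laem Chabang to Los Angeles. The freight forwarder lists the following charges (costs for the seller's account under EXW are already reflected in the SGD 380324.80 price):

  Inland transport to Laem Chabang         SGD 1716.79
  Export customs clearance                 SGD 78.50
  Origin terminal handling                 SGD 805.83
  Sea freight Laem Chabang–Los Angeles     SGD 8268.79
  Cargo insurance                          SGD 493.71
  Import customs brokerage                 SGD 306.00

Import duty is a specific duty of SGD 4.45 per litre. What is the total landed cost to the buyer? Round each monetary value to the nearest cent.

Total landed cost: SGD 448242.42

EXW: the seller makes goods available at their premises; the buyer bears all onward costs.
CIF value = EXW price + inland to port + export clearance + origin terminal + freight + insurance = 380324.80 + 1716.79 + 78.50 + 805.83 + 8268.79 + 493.71 = 391688.42
Import duty = 12640 × 4.45 = 56248.00
Buyer bears: inland to port 1716.79 + export clearance 78.50 + origin terminal 805.83 + freight 8268.79 + insurance 493.71 + brokerage 306.00 + duty 56248.00 = 67917.62
Landed cost = invoice 380324.80 + 67917.62 = 448242.42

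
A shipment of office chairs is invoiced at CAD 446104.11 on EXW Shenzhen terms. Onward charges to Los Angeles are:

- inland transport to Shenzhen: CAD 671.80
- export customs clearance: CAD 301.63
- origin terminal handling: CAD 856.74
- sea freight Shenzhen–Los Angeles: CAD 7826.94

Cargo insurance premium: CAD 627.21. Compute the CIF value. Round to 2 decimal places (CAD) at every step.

CIF = EXW price + pre-shipment costs + freight + insurance
CIF = 446104.11 + 671.80 + 301.63 + 856.74 + 7826.94 + 627.21 = 456388.43

CIF value: CAD 456388.43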